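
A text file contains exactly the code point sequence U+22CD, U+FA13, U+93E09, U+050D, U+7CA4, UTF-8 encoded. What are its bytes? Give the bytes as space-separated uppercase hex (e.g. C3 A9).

U+22CD: 3-byte form → E2 8B 8D.
U+FA13: 3-byte form → EF A8 93.
U+93E09: 4-byte form → F2 93 B8 89.
U+050D: 2-byte form → D4 8D.
U+7CA4: 3-byte form → E7 B2 A4.
Concatenated (15 bytes): E2 8B 8D EF A8 93 F2 93 B8 89 D4 8D E7 B2 A4.

E2 8B 8D EF A8 93 F2 93 B8 89 D4 8D E7 B2 A4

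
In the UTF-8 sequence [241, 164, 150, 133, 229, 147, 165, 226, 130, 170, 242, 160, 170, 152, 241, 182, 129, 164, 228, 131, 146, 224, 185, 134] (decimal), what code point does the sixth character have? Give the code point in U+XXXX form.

U+40D2

Offset 0: leading byte 0xF1 = 11110001 → 4-byte char #1 = F1 A4 96 85.
Offset 4: leading byte 0xE5 = 11100101 → 3-byte char #2 = E5 93 A5.
Offset 7: leading byte 0xE2 = 11100010 → 3-byte char #3 = E2 82 AA.
Offset 10: leading byte 0xF2 = 11110010 → 4-byte char #4 = F2 A0 AA 98.
Offset 14: leading byte 0xF1 = 11110001 → 4-byte char #5 = F1 B6 81 A4.
Offset 18: leading byte 0xE4 = 11100100 → 3-byte char #6 = E4 83 92.
Leading byte 0xE4 = 11100100 matches 1110xxxx → 3-byte sequence.
Byte 1: 0xE4 = 11100100, payload 0100 (4 bits).
Byte 2: 0x83 = 10000011 (10xxxxxx ✓), payload 000011.
Byte 3: 0x92 = 10010010 (10xxxxxx ✓), payload 010010.
Concatenate: 0100000011010010 = 0x40D2 (16 bits → U+40D2).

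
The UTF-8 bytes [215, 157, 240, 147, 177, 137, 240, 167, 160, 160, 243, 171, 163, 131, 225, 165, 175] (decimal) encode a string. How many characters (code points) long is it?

Byte at offset 0: 0xD7 = 11010111 → 2-byte char (#1). Advance 2.
Byte at offset 2: 0xF0 = 11110000 → 4-byte char (#2). Advance 4.
Byte at offset 6: 0xF0 = 11110000 → 4-byte char (#3). Advance 4.
Byte at offset 10: 0xF3 = 11110011 → 4-byte char (#4). Advance 4.
Byte at offset 14: 0xE1 = 11100001 → 3-byte char (#5). Advance 3.
Reached end at offset 17 after 5 code points.

5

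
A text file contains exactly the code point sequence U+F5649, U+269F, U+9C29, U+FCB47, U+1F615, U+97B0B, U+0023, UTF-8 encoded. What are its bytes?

F3 B5 99 89 E2 9A 9F E9 B0 A9 F3 BC AD 87 F0 9F 98 95 F2 97 AC 8B 23

U+F5649: 4-byte form → F3 B5 99 89.
U+269F: 3-byte form → E2 9A 9F.
U+9C29: 3-byte form → E9 B0 A9.
U+FCB47: 4-byte form → F3 BC AD 87.
U+1F615: 4-byte form → F0 9F 98 95.
U+97B0B: 4-byte form → F2 97 AC 8B.
U+0023: 1-byte form → 23.
Concatenated (23 bytes): F3 B5 99 89 E2 9A 9F E9 B0 A9 F3 BC AD 87 F0 9F 98 95 F2 97 AC 8B 23.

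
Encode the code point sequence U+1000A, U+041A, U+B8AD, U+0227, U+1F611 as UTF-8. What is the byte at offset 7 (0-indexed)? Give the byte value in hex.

U+1000A → 4-byte form F0 90 80 8A at offsets 0–3.
U+041A → 2-byte form D0 9A at offsets 4–5.
U+B8AD → 3-byte form EB A2 AD at offsets 6–8.
Offset 7 falls in char 3's range; it's byte 2 of EB A2 AD = 0xA2.

0xA2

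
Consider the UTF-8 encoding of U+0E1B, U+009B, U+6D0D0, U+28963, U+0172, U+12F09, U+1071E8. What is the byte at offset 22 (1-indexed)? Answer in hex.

1-indexed offset 22 is 0-indexed offset 21.
U+0E1B → 3-byte form E0 B8 9B at offsets 0–2.
U+009B → 2-byte form C2 9B at offsets 3–4.
U+6D0D0 → 4-byte form F1 AD 83 90 at offsets 5–8.
U+28963 → 4-byte form F0 A8 A5 A3 at offsets 9–12.
U+0172 → 2-byte form C5 B2 at offsets 13–14.
U+12F09 → 4-byte form F0 92 BC 89 at offsets 15–18.
U+1071E8 → 4-byte form F4 87 87 A8 at offsets 19–22.
Offset 21 falls in char 7's range; it's byte 3 of F4 87 87 A8 = 0x87.

0x87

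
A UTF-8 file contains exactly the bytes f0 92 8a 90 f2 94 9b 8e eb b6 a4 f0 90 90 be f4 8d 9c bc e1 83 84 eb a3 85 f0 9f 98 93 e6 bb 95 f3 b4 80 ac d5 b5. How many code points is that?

Byte at offset 0: 0xF0 = 11110000 → 4-byte char (#1). Advance 4.
Byte at offset 4: 0xF2 = 11110010 → 4-byte char (#2). Advance 4.
Byte at offset 8: 0xEB = 11101011 → 3-byte char (#3). Advance 3.
Byte at offset 11: 0xF0 = 11110000 → 4-byte char (#4). Advance 4.
Byte at offset 15: 0xF4 = 11110100 → 4-byte char (#5). Advance 4.
Byte at offset 19: 0xE1 = 11100001 → 3-byte char (#6). Advance 3.
Byte at offset 22: 0xEB = 11101011 → 3-byte char (#7). Advance 3.
Byte at offset 25: 0xF0 = 11110000 → 4-byte char (#8). Advance 4.
Byte at offset 29: 0xE6 = 11100110 → 3-byte char (#9). Advance 3.
Byte at offset 32: 0xF3 = 11110011 → 4-byte char (#10). Advance 4.
Byte at offset 36: 0xD5 = 11010101 → 2-byte char (#11). Advance 2.
Reached end at offset 38 after 11 code points.

11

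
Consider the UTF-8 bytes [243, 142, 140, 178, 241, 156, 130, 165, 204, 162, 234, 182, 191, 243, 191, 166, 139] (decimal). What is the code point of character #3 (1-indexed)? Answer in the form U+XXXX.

Offset 0: leading byte 0xF3 = 11110011 → 4-byte char #1 = F3 8E 8C B2.
Offset 4: leading byte 0xF1 = 11110001 → 4-byte char #2 = F1 9C 82 A5.
Offset 8: leading byte 0xCC = 11001100 → 2-byte char #3 = CC A2.
Leading byte 0xCC = 11001100 matches 110xxxxx → 2-byte sequence.
Byte 1: 0xCC = 11001100, payload 01100 (5 bits).
Byte 2: 0xA2 = 10100010 (10xxxxxx ✓), payload 100010.
Concatenate: 01100100010 = 0x322 (11 bits → U+0322).

U+0322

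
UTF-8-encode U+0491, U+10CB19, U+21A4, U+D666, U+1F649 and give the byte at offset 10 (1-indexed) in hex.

0xED

1-indexed offset 10 is 0-indexed offset 9.
U+0491 → 2-byte form D2 91 at offsets 0–1.
U+10CB19 → 4-byte form F4 8C AC 99 at offsets 2–5.
U+21A4 → 3-byte form E2 86 A4 at offsets 6–8.
U+D666 → 3-byte form ED 99 A6 at offsets 9–11.
Offset 9 falls in char 4's range; it's byte 1 of ED 99 A6 = 0xED.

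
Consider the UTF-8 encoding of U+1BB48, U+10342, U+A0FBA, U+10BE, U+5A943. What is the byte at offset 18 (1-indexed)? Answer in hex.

1-indexed offset 18 is 0-indexed offset 17.
U+1BB48 → 4-byte form F0 9B AD 88 at offsets 0–3.
U+10342 → 4-byte form F0 90 8D 82 at offsets 4–7.
U+A0FBA → 4-byte form F2 A0 BE BA at offsets 8–11.
U+10BE → 3-byte form E1 82 BE at offsets 12–14.
U+5A943 → 4-byte form F1 9A A5 83 at offsets 15–18.
Offset 17 falls in char 5's range; it's byte 3 of F1 9A A5 83 = 0xA5.

0xA5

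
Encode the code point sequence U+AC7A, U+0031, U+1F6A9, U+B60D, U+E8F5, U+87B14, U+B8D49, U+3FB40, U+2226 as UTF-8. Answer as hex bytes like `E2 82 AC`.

U+AC7A: 3-byte form → EA B1 BA.
U+0031: 1-byte form → 31.
U+1F6A9: 4-byte form → F0 9F 9A A9.
U+B60D: 3-byte form → EB 98 8D.
U+E8F5: 3-byte form → EE A3 B5.
U+87B14: 4-byte form → F2 87 AC 94.
U+B8D49: 4-byte form → F2 B8 B5 89.
U+3FB40: 4-byte form → F0 BF AD 80.
U+2226: 3-byte form → E2 88 A6.
Concatenated (29 bytes): EA B1 BA 31 F0 9F 9A A9 EB 98 8D EE A3 B5 F2 87 AC 94 F2 B8 B5 89 F0 BF AD 80 E2 88 A6.

EA B1 BA 31 F0 9F 9A A9 EB 98 8D EE A3 B5 F2 87 AC 94 F2 B8 B5 89 F0 BF AD 80 E2 88 A6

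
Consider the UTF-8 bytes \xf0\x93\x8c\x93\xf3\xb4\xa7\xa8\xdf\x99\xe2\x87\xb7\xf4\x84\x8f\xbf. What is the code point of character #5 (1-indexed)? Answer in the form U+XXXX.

U+1043FF

Offset 0: leading byte 0xF0 = 11110000 → 4-byte char #1 = F0 93 8C 93.
Offset 4: leading byte 0xF3 = 11110011 → 4-byte char #2 = F3 B4 A7 A8.
Offset 8: leading byte 0xDF = 11011111 → 2-byte char #3 = DF 99.
Offset 10: leading byte 0xE2 = 11100010 → 3-byte char #4 = E2 87 B7.
Offset 13: leading byte 0xF4 = 11110100 → 4-byte char #5 = F4 84 8F BF.
Leading byte 0xF4 = 11110100 matches 11110xxx → 4-byte sequence.
Byte 1: 0xF4 = 11110100, payload 100 (3 bits).
Byte 2: 0x84 = 10000100 (10xxxxxx ✓), payload 000100.
Byte 3: 0x8F = 10001111 (10xxxxxx ✓), payload 001111.
Byte 4: 0xBF = 10111111 (10xxxxxx ✓), payload 111111.
Concatenate: 100000100001111111111 = 0x1043FF (21 bits → U+1043FF).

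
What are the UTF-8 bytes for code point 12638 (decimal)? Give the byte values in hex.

E3 85 9E

U+315E = 0x315E = 12638 decimal. In range U+0800–U+FFFF → 3-byte form: 1110xxxx 10xxxxxx 10xxxxxx.
Binary (16 bits): 0011000101011110.
Split 4+6+6: 0011 | 000101 | 011110.
Byte 1: 11100011 = 0xE3.
Byte 2: 10000101 = 0x85.
Byte 3: 10011110 = 0x9E.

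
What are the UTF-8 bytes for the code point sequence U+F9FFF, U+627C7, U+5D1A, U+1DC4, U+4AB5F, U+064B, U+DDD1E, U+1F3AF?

F3 B9 BF BF F1 A2 9F 87 E5 B4 9A E1 B7 84 F1 8A AD 9F D9 8B F3 9D B4 9E F0 9F 8E AF

U+F9FFF: 4-byte form → F3 B9 BF BF.
U+627C7: 4-byte form → F1 A2 9F 87.
U+5D1A: 3-byte form → E5 B4 9A.
U+1DC4: 3-byte form → E1 B7 84.
U+4AB5F: 4-byte form → F1 8A AD 9F.
U+064B: 2-byte form → D9 8B.
U+DDD1E: 4-byte form → F3 9D B4 9E.
U+1F3AF: 4-byte form → F0 9F 8E AF.
Concatenated (28 bytes): F3 B9 BF BF F1 A2 9F 87 E5 B4 9A E1 B7 84 F1 8A AD 9F D9 8B F3 9D B4 9E F0 9F 8E AF.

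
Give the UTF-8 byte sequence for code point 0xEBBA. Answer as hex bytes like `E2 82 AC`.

EE AE BA

U+EBBA = 0xEBBA = 60346 decimal. In range U+0800–U+FFFF → 3-byte form: 1110xxxx 10xxxxxx 10xxxxxx.
Binary (16 bits): 1110101110111010.
Split 4+6+6: 1110 | 101110 | 111010.
Byte 1: 11101110 = 0xEE.
Byte 2: 10101110 = 0xAE.
Byte 3: 10111010 = 0xBA.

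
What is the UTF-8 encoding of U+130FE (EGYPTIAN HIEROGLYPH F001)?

U+130FE = 0x130FE = 78078 decimal. In range U+10000–U+10FFFF → 4-byte form: 11110xxx 10xxxxxx 10xxxxxx 10xxxxxx.
Binary (21 bits): 000010011000011111110.
Split 3+6+6+6: 000 | 010011 | 000011 | 111110.
Byte 1: 11110000 = 0xF0.
Byte 2: 10010011 = 0x93.
Byte 3: 10000011 = 0x83.
Byte 4: 10111110 = 0xBE.

F0 93 83 BE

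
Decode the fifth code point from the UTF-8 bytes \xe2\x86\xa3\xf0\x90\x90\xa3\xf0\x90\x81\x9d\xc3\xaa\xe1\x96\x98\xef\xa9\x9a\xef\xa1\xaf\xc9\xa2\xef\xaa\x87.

Offset 0: leading byte 0xE2 = 11100010 → 3-byte char #1 = E2 86 A3.
Offset 3: leading byte 0xF0 = 11110000 → 4-byte char #2 = F0 90 90 A3.
Offset 7: leading byte 0xF0 = 11110000 → 4-byte char #3 = F0 90 81 9D.
Offset 11: leading byte 0xC3 = 11000011 → 2-byte char #4 = C3 AA.
Offset 13: leading byte 0xE1 = 11100001 → 3-byte char #5 = E1 96 98.
Leading byte 0xE1 = 11100001 matches 1110xxxx → 3-byte sequence.
Byte 1: 0xE1 = 11100001, payload 0001 (4 bits).
Byte 2: 0x96 = 10010110 (10xxxxxx ✓), payload 010110.
Byte 3: 0x98 = 10011000 (10xxxxxx ✓), payload 011000.
Concatenate: 0001010110011000 = 0x1598 (16 bits → U+1598).

U+1598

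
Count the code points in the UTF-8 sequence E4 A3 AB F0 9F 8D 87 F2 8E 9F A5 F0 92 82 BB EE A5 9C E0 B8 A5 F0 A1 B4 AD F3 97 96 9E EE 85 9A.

Byte at offset 0: 0xE4 = 11100100 → 3-byte char (#1). Advance 3.
Byte at offset 3: 0xF0 = 11110000 → 4-byte char (#2). Advance 4.
Byte at offset 7: 0xF2 = 11110010 → 4-byte char (#3). Advance 4.
Byte at offset 11: 0xF0 = 11110000 → 4-byte char (#4). Advance 4.
Byte at offset 15: 0xEE = 11101110 → 3-byte char (#5). Advance 3.
Byte at offset 18: 0xE0 = 11100000 → 3-byte char (#6). Advance 3.
Byte at offset 21: 0xF0 = 11110000 → 4-byte char (#7). Advance 4.
Byte at offset 25: 0xF3 = 11110011 → 4-byte char (#8). Advance 4.
Byte at offset 29: 0xEE = 11101110 → 3-byte char (#9). Advance 3.
Reached end at offset 32 after 9 code points.

9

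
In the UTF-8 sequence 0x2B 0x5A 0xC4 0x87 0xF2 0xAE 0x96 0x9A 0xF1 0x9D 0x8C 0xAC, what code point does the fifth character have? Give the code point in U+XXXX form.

Offset 0: leading byte 0x2B = 00101011 → 1-byte char #1 = 2B.
Offset 1: leading byte 0x5A = 01011010 → 1-byte char #2 = 5A.
Offset 2: leading byte 0xC4 = 11000100 → 2-byte char #3 = C4 87.
Offset 4: leading byte 0xF2 = 11110010 → 4-byte char #4 = F2 AE 96 9A.
Offset 8: leading byte 0xF1 = 11110001 → 4-byte char #5 = F1 9D 8C AC.
Leading byte 0xF1 = 11110001 matches 11110xxx → 4-byte sequence.
Byte 1: 0xF1 = 11110001, payload 001 (3 bits).
Byte 2: 0x9D = 10011101 (10xxxxxx ✓), payload 011101.
Byte 3: 0x8C = 10001100 (10xxxxxx ✓), payload 001100.
Byte 4: 0xAC = 10101100 (10xxxxxx ✓), payload 101100.
Concatenate: 001011101001100101100 = 0x5D32C (21 bits → U+5D32C).

U+5D32C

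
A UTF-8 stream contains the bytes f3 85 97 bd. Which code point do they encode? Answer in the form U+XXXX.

Leading byte 0xF3 = 11110011 matches 11110xxx → 4-byte sequence.
Byte 1: 0xF3 = 11110011, payload 011 (3 bits).
Byte 2: 0x85 = 10000101 (10xxxxxx ✓), payload 000101.
Byte 3: 0x97 = 10010111 (10xxxxxx ✓), payload 010111.
Byte 4: 0xBD = 10111101 (10xxxxxx ✓), payload 111101.
Concatenate: 011000101010111111101 = 0xC55FD (21 bits → U+C55FD).

U+C55FD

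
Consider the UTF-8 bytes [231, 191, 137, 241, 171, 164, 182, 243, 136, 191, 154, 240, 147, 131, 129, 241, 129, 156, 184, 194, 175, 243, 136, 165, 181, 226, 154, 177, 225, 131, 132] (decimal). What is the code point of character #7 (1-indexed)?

U+C8975

Offset 0: leading byte 0xE7 = 11100111 → 3-byte char #1 = E7 BF 89.
Offset 3: leading byte 0xF1 = 11110001 → 4-byte char #2 = F1 AB A4 B6.
Offset 7: leading byte 0xF3 = 11110011 → 4-byte char #3 = F3 88 BF 9A.
Offset 11: leading byte 0xF0 = 11110000 → 4-byte char #4 = F0 93 83 81.
Offset 15: leading byte 0xF1 = 11110001 → 4-byte char #5 = F1 81 9C B8.
Offset 19: leading byte 0xC2 = 11000010 → 2-byte char #6 = C2 AF.
Offset 21: leading byte 0xF3 = 11110011 → 4-byte char #7 = F3 88 A5 B5.
Leading byte 0xF3 = 11110011 matches 11110xxx → 4-byte sequence.
Byte 1: 0xF3 = 11110011, payload 011 (3 bits).
Byte 2: 0x88 = 10001000 (10xxxxxx ✓), payload 001000.
Byte 3: 0xA5 = 10100101 (10xxxxxx ✓), payload 100101.
Byte 4: 0xB5 = 10110101 (10xxxxxx ✓), payload 110101.
Concatenate: 011001000100101110101 = 0xC8975 (21 bits → U+C8975).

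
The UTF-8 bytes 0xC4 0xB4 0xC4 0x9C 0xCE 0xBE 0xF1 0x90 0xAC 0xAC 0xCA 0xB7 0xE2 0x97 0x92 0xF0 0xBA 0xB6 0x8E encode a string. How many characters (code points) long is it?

Byte at offset 0: 0xC4 = 11000100 → 2-byte char (#1). Advance 2.
Byte at offset 2: 0xC4 = 11000100 → 2-byte char (#2). Advance 2.
Byte at offset 4: 0xCE = 11001110 → 2-byte char (#3). Advance 2.
Byte at offset 6: 0xF1 = 11110001 → 4-byte char (#4). Advance 4.
Byte at offset 10: 0xCA = 11001010 → 2-byte char (#5). Advance 2.
Byte at offset 12: 0xE2 = 11100010 → 3-byte char (#6). Advance 3.
Byte at offset 15: 0xF0 = 11110000 → 4-byte char (#7). Advance 4.
Reached end at offset 19 after 7 code points.

7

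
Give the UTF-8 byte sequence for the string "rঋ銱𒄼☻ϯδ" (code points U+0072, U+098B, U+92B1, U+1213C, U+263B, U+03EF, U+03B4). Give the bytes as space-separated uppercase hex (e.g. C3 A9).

72 E0 A6 8B E9 8A B1 F0 92 84 BC E2 98 BB CF AF CE B4

U+0072: 1-byte form → 72.
U+098B: 3-byte form → E0 A6 8B.
U+92B1: 3-byte form → E9 8A B1.
U+1213C: 4-byte form → F0 92 84 BC.
U+263B: 3-byte form → E2 98 BB.
U+03EF: 2-byte form → CF AF.
U+03B4: 2-byte form → CE B4.
Concatenated (18 bytes): 72 E0 A6 8B E9 8A B1 F0 92 84 BC E2 98 BB CF AF CE B4.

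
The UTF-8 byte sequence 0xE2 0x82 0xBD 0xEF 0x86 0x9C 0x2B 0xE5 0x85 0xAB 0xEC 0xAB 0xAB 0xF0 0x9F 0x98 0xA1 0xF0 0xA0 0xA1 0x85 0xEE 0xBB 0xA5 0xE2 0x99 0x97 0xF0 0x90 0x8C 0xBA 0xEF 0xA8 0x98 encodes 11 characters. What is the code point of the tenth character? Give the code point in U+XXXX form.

U+1033A

Offset 0: leading byte 0xE2 = 11100010 → 3-byte char #1 = E2 82 BD.
Offset 3: leading byte 0xEF = 11101111 → 3-byte char #2 = EF 86 9C.
Offset 6: leading byte 0x2B = 00101011 → 1-byte char #3 = 2B.
Offset 7: leading byte 0xE5 = 11100101 → 3-byte char #4 = E5 85 AB.
Offset 10: leading byte 0xEC = 11101100 → 3-byte char #5 = EC AB AB.
Offset 13: leading byte 0xF0 = 11110000 → 4-byte char #6 = F0 9F 98 A1.
Offset 17: leading byte 0xF0 = 11110000 → 4-byte char #7 = F0 A0 A1 85.
Offset 21: leading byte 0xEE = 11101110 → 3-byte char #8 = EE BB A5.
Offset 24: leading byte 0xE2 = 11100010 → 3-byte char #9 = E2 99 97.
Offset 27: leading byte 0xF0 = 11110000 → 4-byte char #10 = F0 90 8C BA.
Leading byte 0xF0 = 11110000 matches 11110xxx → 4-byte sequence.
Byte 1: 0xF0 = 11110000, payload 000 (3 bits).
Byte 2: 0x90 = 10010000 (10xxxxxx ✓), payload 010000.
Byte 3: 0x8C = 10001100 (10xxxxxx ✓), payload 001100.
Byte 4: 0xBA = 10111010 (10xxxxxx ✓), payload 111010.
Concatenate: 000010000001100111010 = 0x1033A (21 bits → U+1033A).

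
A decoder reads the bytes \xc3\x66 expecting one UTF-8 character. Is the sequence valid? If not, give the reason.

invalid (non-continuation byte where continuation expected)

Leading byte 0xC3 = 11000011 → 2-byte form.
Byte 2 is 0x66 = 01100110, which is not 10xxxxxx — expected a continuation byte.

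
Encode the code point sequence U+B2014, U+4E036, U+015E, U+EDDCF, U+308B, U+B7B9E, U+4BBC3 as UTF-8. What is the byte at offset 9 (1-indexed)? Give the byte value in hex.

1-indexed offset 9 is 0-indexed offset 8.
U+B2014 → 4-byte form F2 B2 80 94 at offsets 0–3.
U+4E036 → 4-byte form F1 8E 80 B6 at offsets 4–7.
U+015E → 2-byte form C5 9E at offsets 8–9.
Offset 8 falls in char 3's range; it's byte 1 of C5 9E = 0xC5.

0xC5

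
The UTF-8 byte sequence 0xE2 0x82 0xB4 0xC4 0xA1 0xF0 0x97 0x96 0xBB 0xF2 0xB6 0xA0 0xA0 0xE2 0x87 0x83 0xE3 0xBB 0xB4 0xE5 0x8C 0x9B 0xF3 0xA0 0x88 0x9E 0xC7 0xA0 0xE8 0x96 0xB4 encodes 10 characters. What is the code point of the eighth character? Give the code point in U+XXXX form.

Offset 0: leading byte 0xE2 = 11100010 → 3-byte char #1 = E2 82 B4.
Offset 3: leading byte 0xC4 = 11000100 → 2-byte char #2 = C4 A1.
Offset 5: leading byte 0xF0 = 11110000 → 4-byte char #3 = F0 97 96 BB.
Offset 9: leading byte 0xF2 = 11110010 → 4-byte char #4 = F2 B6 A0 A0.
Offset 13: leading byte 0xE2 = 11100010 → 3-byte char #5 = E2 87 83.
Offset 16: leading byte 0xE3 = 11100011 → 3-byte char #6 = E3 BB B4.
Offset 19: leading byte 0xE5 = 11100101 → 3-byte char #7 = E5 8C 9B.
Offset 22: leading byte 0xF3 = 11110011 → 4-byte char #8 = F3 A0 88 9E.
Leading byte 0xF3 = 11110011 matches 11110xxx → 4-byte sequence.
Byte 1: 0xF3 = 11110011, payload 011 (3 bits).
Byte 2: 0xA0 = 10100000 (10xxxxxx ✓), payload 100000.
Byte 3: 0x88 = 10001000 (10xxxxxx ✓), payload 001000.
Byte 4: 0x9E = 10011110 (10xxxxxx ✓), payload 011110.
Concatenate: 011100000001000011110 = 0xE021E (21 bits → U+E021E).

U+E021E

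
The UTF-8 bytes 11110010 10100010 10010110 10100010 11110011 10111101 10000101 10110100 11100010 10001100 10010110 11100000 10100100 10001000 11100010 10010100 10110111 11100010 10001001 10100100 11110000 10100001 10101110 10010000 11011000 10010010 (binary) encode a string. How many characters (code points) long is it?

8

Byte at offset 0: 0xF2 = 11110010 → 4-byte char (#1). Advance 4.
Byte at offset 4: 0xF3 = 11110011 → 4-byte char (#2). Advance 4.
Byte at offset 8: 0xE2 = 11100010 → 3-byte char (#3). Advance 3.
Byte at offset 11: 0xE0 = 11100000 → 3-byte char (#4). Advance 3.
Byte at offset 14: 0xE2 = 11100010 → 3-byte char (#5). Advance 3.
Byte at offset 17: 0xE2 = 11100010 → 3-byte char (#6). Advance 3.
Byte at offset 20: 0xF0 = 11110000 → 4-byte char (#7). Advance 4.
Byte at offset 24: 0xD8 = 11011000 → 2-byte char (#8). Advance 2.
Reached end at offset 26 after 8 code points.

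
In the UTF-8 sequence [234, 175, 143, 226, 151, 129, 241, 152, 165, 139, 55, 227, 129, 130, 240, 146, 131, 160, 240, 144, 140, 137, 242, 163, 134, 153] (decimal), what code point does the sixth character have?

Offset 0: leading byte 0xEA = 11101010 → 3-byte char #1 = EA AF 8F.
Offset 3: leading byte 0xE2 = 11100010 → 3-byte char #2 = E2 97 81.
Offset 6: leading byte 0xF1 = 11110001 → 4-byte char #3 = F1 98 A5 8B.
Offset 10: leading byte 0x37 = 00110111 → 1-byte char #4 = 37.
Offset 11: leading byte 0xE3 = 11100011 → 3-byte char #5 = E3 81 82.
Offset 14: leading byte 0xF0 = 11110000 → 4-byte char #6 = F0 92 83 A0.
Leading byte 0xF0 = 11110000 matches 11110xxx → 4-byte sequence.
Byte 1: 0xF0 = 11110000, payload 000 (3 bits).
Byte 2: 0x92 = 10010010 (10xxxxxx ✓), payload 010010.
Byte 3: 0x83 = 10000011 (10xxxxxx ✓), payload 000011.
Byte 4: 0xA0 = 10100000 (10xxxxxx ✓), payload 100000.
Concatenate: 000010010000011100000 = 0x120E0 (21 bits → U+120E0).

U+120E0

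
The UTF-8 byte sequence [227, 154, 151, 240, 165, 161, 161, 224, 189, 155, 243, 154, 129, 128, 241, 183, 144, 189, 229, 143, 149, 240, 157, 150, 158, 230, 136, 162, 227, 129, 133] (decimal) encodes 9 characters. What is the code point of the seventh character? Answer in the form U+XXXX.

U+1D59E

Offset 0: leading byte 0xE3 = 11100011 → 3-byte char #1 = E3 9A 97.
Offset 3: leading byte 0xF0 = 11110000 → 4-byte char #2 = F0 A5 A1 A1.
Offset 7: leading byte 0xE0 = 11100000 → 3-byte char #3 = E0 BD 9B.
Offset 10: leading byte 0xF3 = 11110011 → 4-byte char #4 = F3 9A 81 80.
Offset 14: leading byte 0xF1 = 11110001 → 4-byte char #5 = F1 B7 90 BD.
Offset 18: leading byte 0xE5 = 11100101 → 3-byte char #6 = E5 8F 95.
Offset 21: leading byte 0xF0 = 11110000 → 4-byte char #7 = F0 9D 96 9E.
Leading byte 0xF0 = 11110000 matches 11110xxx → 4-byte sequence.
Byte 1: 0xF0 = 11110000, payload 000 (3 bits).
Byte 2: 0x9D = 10011101 (10xxxxxx ✓), payload 011101.
Byte 3: 0x96 = 10010110 (10xxxxxx ✓), payload 010110.
Byte 4: 0x9E = 10011110 (10xxxxxx ✓), payload 011110.
Concatenate: 000011101010110011110 = 0x1D59E (21 bits → U+1D59E).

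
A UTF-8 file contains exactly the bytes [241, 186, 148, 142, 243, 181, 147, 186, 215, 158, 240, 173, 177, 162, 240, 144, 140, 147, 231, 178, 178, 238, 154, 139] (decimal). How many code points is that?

7

Byte at offset 0: 0xF1 = 11110001 → 4-byte char (#1). Advance 4.
Byte at offset 4: 0xF3 = 11110011 → 4-byte char (#2). Advance 4.
Byte at offset 8: 0xD7 = 11010111 → 2-byte char (#3). Advance 2.
Byte at offset 10: 0xF0 = 11110000 → 4-byte char (#4). Advance 4.
Byte at offset 14: 0xF0 = 11110000 → 4-byte char (#5). Advance 4.
Byte at offset 18: 0xE7 = 11100111 → 3-byte char (#6). Advance 3.
Byte at offset 21: 0xEE = 11101110 → 3-byte char (#7). Advance 3.
Reached end at offset 24 after 7 code points.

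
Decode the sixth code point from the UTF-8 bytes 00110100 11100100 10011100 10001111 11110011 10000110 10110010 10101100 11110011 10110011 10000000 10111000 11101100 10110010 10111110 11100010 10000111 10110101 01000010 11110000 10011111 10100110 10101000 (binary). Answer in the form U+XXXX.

U+21F5

Offset 0: leading byte 0x34 = 00110100 → 1-byte char #1 = 34.
Offset 1: leading byte 0xE4 = 11100100 → 3-byte char #2 = E4 9C 8F.
Offset 4: leading byte 0xF3 = 11110011 → 4-byte char #3 = F3 86 B2 AC.
Offset 8: leading byte 0xF3 = 11110011 → 4-byte char #4 = F3 B3 80 B8.
Offset 12: leading byte 0xEC = 11101100 → 3-byte char #5 = EC B2 BE.
Offset 15: leading byte 0xE2 = 11100010 → 3-byte char #6 = E2 87 B5.
Leading byte 0xE2 = 11100010 matches 1110xxxx → 3-byte sequence.
Byte 1: 0xE2 = 11100010, payload 0010 (4 bits).
Byte 2: 0x87 = 10000111 (10xxxxxx ✓), payload 000111.
Byte 3: 0xB5 = 10110101 (10xxxxxx ✓), payload 110101.
Concatenate: 0010000111110101 = 0x21F5 (16 bits → U+21F5).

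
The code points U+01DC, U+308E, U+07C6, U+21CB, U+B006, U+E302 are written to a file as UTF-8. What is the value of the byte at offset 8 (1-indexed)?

0xE2

1-indexed offset 8 is 0-indexed offset 7.
U+01DC → 2-byte form C7 9C at offsets 0–1.
U+308E → 3-byte form E3 82 8E at offsets 2–4.
U+07C6 → 2-byte form DF 86 at offsets 5–6.
U+21CB → 3-byte form E2 87 8B at offsets 7–9.
Offset 7 falls in char 4's range; it's byte 1 of E2 87 8B = 0xE2.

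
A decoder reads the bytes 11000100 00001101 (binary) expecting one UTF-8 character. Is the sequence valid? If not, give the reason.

Leading byte 0xC4 = 11000100 → 2-byte form.
Byte 2 is 0x0D = 00001101, which is not 10xxxxxx — expected a continuation byte.

invalid (non-continuation byte where continuation expected)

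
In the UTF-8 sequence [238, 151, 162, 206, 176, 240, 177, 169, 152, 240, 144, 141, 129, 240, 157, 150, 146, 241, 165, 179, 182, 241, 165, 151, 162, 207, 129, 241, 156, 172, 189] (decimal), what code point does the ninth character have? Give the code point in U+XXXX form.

U+5CB3D

Offset 0: leading byte 0xEE = 11101110 → 3-byte char #1 = EE 97 A2.
Offset 3: leading byte 0xCE = 11001110 → 2-byte char #2 = CE B0.
Offset 5: leading byte 0xF0 = 11110000 → 4-byte char #3 = F0 B1 A9 98.
Offset 9: leading byte 0xF0 = 11110000 → 4-byte char #4 = F0 90 8D 81.
Offset 13: leading byte 0xF0 = 11110000 → 4-byte char #5 = F0 9D 96 92.
Offset 17: leading byte 0xF1 = 11110001 → 4-byte char #6 = F1 A5 B3 B6.
Offset 21: leading byte 0xF1 = 11110001 → 4-byte char #7 = F1 A5 97 A2.
Offset 25: leading byte 0xCF = 11001111 → 2-byte char #8 = CF 81.
Offset 27: leading byte 0xF1 = 11110001 → 4-byte char #9 = F1 9C AC BD.
Leading byte 0xF1 = 11110001 matches 11110xxx → 4-byte sequence.
Byte 1: 0xF1 = 11110001, payload 001 (3 bits).
Byte 2: 0x9C = 10011100 (10xxxxxx ✓), payload 011100.
Byte 3: 0xAC = 10101100 (10xxxxxx ✓), payload 101100.
Byte 4: 0xBD = 10111101 (10xxxxxx ✓), payload 111101.
Concatenate: 001011100101100111101 = 0x5CB3D (21 bits → U+5CB3D).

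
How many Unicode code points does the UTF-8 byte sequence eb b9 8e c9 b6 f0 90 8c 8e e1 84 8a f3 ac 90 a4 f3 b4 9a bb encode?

Byte at offset 0: 0xEB = 11101011 → 3-byte char (#1). Advance 3.
Byte at offset 3: 0xC9 = 11001001 → 2-byte char (#2). Advance 2.
Byte at offset 5: 0xF0 = 11110000 → 4-byte char (#3). Advance 4.
Byte at offset 9: 0xE1 = 11100001 → 3-byte char (#4). Advance 3.
Byte at offset 12: 0xF3 = 11110011 → 4-byte char (#5). Advance 4.
Byte at offset 16: 0xF3 = 11110011 → 4-byte char (#6). Advance 4.
Reached end at offset 20 after 6 code points.

6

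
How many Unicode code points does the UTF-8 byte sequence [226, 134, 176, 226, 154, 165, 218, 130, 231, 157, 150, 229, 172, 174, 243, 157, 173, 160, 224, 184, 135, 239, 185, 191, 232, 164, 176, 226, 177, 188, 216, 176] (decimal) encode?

11

Byte at offset 0: 0xE2 = 11100010 → 3-byte char (#1). Advance 3.
Byte at offset 3: 0xE2 = 11100010 → 3-byte char (#2). Advance 3.
Byte at offset 6: 0xDA = 11011010 → 2-byte char (#3). Advance 2.
Byte at offset 8: 0xE7 = 11100111 → 3-byte char (#4). Advance 3.
Byte at offset 11: 0xE5 = 11100101 → 3-byte char (#5). Advance 3.
Byte at offset 14: 0xF3 = 11110011 → 4-byte char (#6). Advance 4.
Byte at offset 18: 0xE0 = 11100000 → 3-byte char (#7). Advance 3.
Byte at offset 21: 0xEF = 11101111 → 3-byte char (#8). Advance 3.
Byte at offset 24: 0xE8 = 11101000 → 3-byte char (#9). Advance 3.
Byte at offset 27: 0xE2 = 11100010 → 3-byte char (#10). Advance 3.
Byte at offset 30: 0xD8 = 11011000 → 2-byte char (#11). Advance 2.
Reached end at offset 32 after 11 code points.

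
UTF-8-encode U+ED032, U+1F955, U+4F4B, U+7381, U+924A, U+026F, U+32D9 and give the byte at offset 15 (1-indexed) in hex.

1-indexed offset 15 is 0-indexed offset 14.
U+ED032 → 4-byte form F3 AD 80 B2 at offsets 0–3.
U+1F955 → 4-byte form F0 9F A5 95 at offsets 4–7.
U+4F4B → 3-byte form E4 BD 8B at offsets 8–10.
U+7381 → 3-byte form E7 8E 81 at offsets 11–13.
U+924A → 3-byte form E9 89 8A at offsets 14–16.
Offset 14 falls in char 5's range; it's byte 1 of E9 89 8A = 0xE9.

0xE9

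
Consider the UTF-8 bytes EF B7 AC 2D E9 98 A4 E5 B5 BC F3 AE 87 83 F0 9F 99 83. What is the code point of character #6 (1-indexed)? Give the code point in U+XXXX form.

Offset 0: leading byte 0xEF = 11101111 → 3-byte char #1 = EF B7 AC.
Offset 3: leading byte 0x2D = 00101101 → 1-byte char #2 = 2D.
Offset 4: leading byte 0xE9 = 11101001 → 3-byte char #3 = E9 98 A4.
Offset 7: leading byte 0xE5 = 11100101 → 3-byte char #4 = E5 B5 BC.
Offset 10: leading byte 0xF3 = 11110011 → 4-byte char #5 = F3 AE 87 83.
Offset 14: leading byte 0xF0 = 11110000 → 4-byte char #6 = F0 9F 99 83.
Leading byte 0xF0 = 11110000 matches 11110xxx → 4-byte sequence.
Byte 1: 0xF0 = 11110000, payload 000 (3 bits).
Byte 2: 0x9F = 10011111 (10xxxxxx ✓), payload 011111.
Byte 3: 0x99 = 10011001 (10xxxxxx ✓), payload 011001.
Byte 4: 0x83 = 10000011 (10xxxxxx ✓), payload 000011.
Concatenate: 000011111011001000011 = 0x1F643 (21 bits → U+1F643).

U+1F643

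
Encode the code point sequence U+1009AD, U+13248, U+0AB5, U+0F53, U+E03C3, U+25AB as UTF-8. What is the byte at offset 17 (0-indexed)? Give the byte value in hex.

0x83

U+1009AD → 4-byte form F4 80 A6 AD at offsets 0–3.
U+13248 → 4-byte form F0 93 89 88 at offsets 4–7.
U+0AB5 → 3-byte form E0 AA B5 at offsets 8–10.
U+0F53 → 3-byte form E0 BD 93 at offsets 11–13.
U+E03C3 → 4-byte form F3 A0 8F 83 at offsets 14–17.
Offset 17 falls in char 5's range; it's byte 4 of F3 A0 8F 83 = 0x83.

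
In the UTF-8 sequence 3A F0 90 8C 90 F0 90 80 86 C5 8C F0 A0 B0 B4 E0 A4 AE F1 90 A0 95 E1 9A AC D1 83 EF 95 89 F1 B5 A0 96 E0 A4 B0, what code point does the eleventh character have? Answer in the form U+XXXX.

U+75816

Offset 0: leading byte 0x3A = 00111010 → 1-byte char #1 = 3A.
Offset 1: leading byte 0xF0 = 11110000 → 4-byte char #2 = F0 90 8C 90.
Offset 5: leading byte 0xF0 = 11110000 → 4-byte char #3 = F0 90 80 86.
Offset 9: leading byte 0xC5 = 11000101 → 2-byte char #4 = C5 8C.
Offset 11: leading byte 0xF0 = 11110000 → 4-byte char #5 = F0 A0 B0 B4.
Offset 15: leading byte 0xE0 = 11100000 → 3-byte char #6 = E0 A4 AE.
Offset 18: leading byte 0xF1 = 11110001 → 4-byte char #7 = F1 90 A0 95.
Offset 22: leading byte 0xE1 = 11100001 → 3-byte char #8 = E1 9A AC.
Offset 25: leading byte 0xD1 = 11010001 → 2-byte char #9 = D1 83.
Offset 27: leading byte 0xEF = 11101111 → 3-byte char #10 = EF 95 89.
Offset 30: leading byte 0xF1 = 11110001 → 4-byte char #11 = F1 B5 A0 96.
Leading byte 0xF1 = 11110001 matches 11110xxx → 4-byte sequence.
Byte 1: 0xF1 = 11110001, payload 001 (3 bits).
Byte 2: 0xB5 = 10110101 (10xxxxxx ✓), payload 110101.
Byte 3: 0xA0 = 10100000 (10xxxxxx ✓), payload 100000.
Byte 4: 0x96 = 10010110 (10xxxxxx ✓), payload 010110.
Concatenate: 001110101100000010110 = 0x75816 (21 bits → U+75816).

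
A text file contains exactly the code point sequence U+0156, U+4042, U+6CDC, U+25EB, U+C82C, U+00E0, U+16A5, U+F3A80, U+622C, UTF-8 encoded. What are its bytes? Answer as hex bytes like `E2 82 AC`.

C5 96 E4 81 82 E6 B3 9C E2 97 AB EC A0 AC C3 A0 E1 9A A5 F3 B3 AA 80 E6 88 AC

U+0156: 2-byte form → C5 96.
U+4042: 3-byte form → E4 81 82.
U+6CDC: 3-byte form → E6 B3 9C.
U+25EB: 3-byte form → E2 97 AB.
U+C82C: 3-byte form → EC A0 AC.
U+00E0: 2-byte form → C3 A0.
U+16A5: 3-byte form → E1 9A A5.
U+F3A80: 4-byte form → F3 B3 AA 80.
U+622C: 3-byte form → E6 88 AC.
Concatenated (26 bytes): C5 96 E4 81 82 E6 B3 9C E2 97 AB EC A0 AC C3 A0 E1 9A A5 F3 B3 AA 80 E6 88 AC.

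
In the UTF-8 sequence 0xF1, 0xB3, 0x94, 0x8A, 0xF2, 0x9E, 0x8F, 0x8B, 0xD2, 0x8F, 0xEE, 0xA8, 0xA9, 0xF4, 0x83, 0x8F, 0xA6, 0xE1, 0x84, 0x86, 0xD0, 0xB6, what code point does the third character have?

Offset 0: leading byte 0xF1 = 11110001 → 4-byte char #1 = F1 B3 94 8A.
Offset 4: leading byte 0xF2 = 11110010 → 4-byte char #2 = F2 9E 8F 8B.
Offset 8: leading byte 0xD2 = 11010010 → 2-byte char #3 = D2 8F.
Leading byte 0xD2 = 11010010 matches 110xxxxx → 2-byte sequence.
Byte 1: 0xD2 = 11010010, payload 10010 (5 bits).
Byte 2: 0x8F = 10001111 (10xxxxxx ✓), payload 001111.
Concatenate: 10010001111 = 0x48F (11 bits → U+048F).

U+048F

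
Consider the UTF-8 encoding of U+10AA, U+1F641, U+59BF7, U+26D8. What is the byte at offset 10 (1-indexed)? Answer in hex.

1-indexed offset 10 is 0-indexed offset 9.
U+10AA → 3-byte form E1 82 AA at offsets 0–2.
U+1F641 → 4-byte form F0 9F 99 81 at offsets 3–6.
U+59BF7 → 4-byte form F1 99 AF B7 at offsets 7–10.
Offset 9 falls in char 3's range; it's byte 3 of F1 99 AF B7 = 0xAF.

0xAF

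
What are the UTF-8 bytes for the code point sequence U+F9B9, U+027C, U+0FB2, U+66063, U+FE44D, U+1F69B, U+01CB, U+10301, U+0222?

U+F9B9: 3-byte form → EF A6 B9.
U+027C: 2-byte form → C9 BC.
U+0FB2: 3-byte form → E0 BE B2.
U+66063: 4-byte form → F1 A6 81 A3.
U+FE44D: 4-byte form → F3 BE 91 8D.
U+1F69B: 4-byte form → F0 9F 9A 9B.
U+01CB: 2-byte form → C7 8B.
U+10301: 4-byte form → F0 90 8C 81.
U+0222: 2-byte form → C8 A2.
Concatenated (28 bytes): EF A6 B9 C9 BC E0 BE B2 F1 A6 81 A3 F3 BE 91 8D F0 9F 9A 9B C7 8B F0 90 8C 81 C8 A2.

EF A6 B9 C9 BC E0 BE B2 F1 A6 81 A3 F3 BE 91 8D F0 9F 9A 9B C7 8B F0 90 8C 81 C8 A2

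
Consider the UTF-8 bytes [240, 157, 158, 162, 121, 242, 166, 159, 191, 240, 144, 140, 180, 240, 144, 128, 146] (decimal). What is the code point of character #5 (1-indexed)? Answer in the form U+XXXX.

U+10012

Offset 0: leading byte 0xF0 = 11110000 → 4-byte char #1 = F0 9D 9E A2.
Offset 4: leading byte 0x79 = 01111001 → 1-byte char #2 = 79.
Offset 5: leading byte 0xF2 = 11110010 → 4-byte char #3 = F2 A6 9F BF.
Offset 9: leading byte 0xF0 = 11110000 → 4-byte char #4 = F0 90 8C B4.
Offset 13: leading byte 0xF0 = 11110000 → 4-byte char #5 = F0 90 80 92.
Leading byte 0xF0 = 11110000 matches 11110xxx → 4-byte sequence.
Byte 1: 0xF0 = 11110000, payload 000 (3 bits).
Byte 2: 0x90 = 10010000 (10xxxxxx ✓), payload 010000.
Byte 3: 0x80 = 10000000 (10xxxxxx ✓), payload 000000.
Byte 4: 0x92 = 10010010 (10xxxxxx ✓), payload 010010.
Concatenate: 000010000000000010010 = 0x10012 (21 bits → U+10012).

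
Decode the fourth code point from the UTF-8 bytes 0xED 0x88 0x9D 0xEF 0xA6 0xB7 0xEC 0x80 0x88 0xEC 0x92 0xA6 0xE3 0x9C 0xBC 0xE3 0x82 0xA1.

Offset 0: leading byte 0xED = 11101101 → 3-byte char #1 = ED 88 9D.
Offset 3: leading byte 0xEF = 11101111 → 3-byte char #2 = EF A6 B7.
Offset 6: leading byte 0xEC = 11101100 → 3-byte char #3 = EC 80 88.
Offset 9: leading byte 0xEC = 11101100 → 3-byte char #4 = EC 92 A6.
Leading byte 0xEC = 11101100 matches 1110xxxx → 3-byte sequence.
Byte 1: 0xEC = 11101100, payload 1100 (4 bits).
Byte 2: 0x92 = 10010010 (10xxxxxx ✓), payload 010010.
Byte 3: 0xA6 = 10100110 (10xxxxxx ✓), payload 100110.
Concatenate: 1100010010100110 = 0xC4A6 (16 bits → U+C4A6).

U+C4A6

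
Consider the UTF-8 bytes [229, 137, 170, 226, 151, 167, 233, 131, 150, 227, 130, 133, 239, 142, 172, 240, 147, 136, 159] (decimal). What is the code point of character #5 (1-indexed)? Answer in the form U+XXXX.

Offset 0: leading byte 0xE5 = 11100101 → 3-byte char #1 = E5 89 AA.
Offset 3: leading byte 0xE2 = 11100010 → 3-byte char #2 = E2 97 A7.
Offset 6: leading byte 0xE9 = 11101001 → 3-byte char #3 = E9 83 96.
Offset 9: leading byte 0xE3 = 11100011 → 3-byte char #4 = E3 82 85.
Offset 12: leading byte 0xEF = 11101111 → 3-byte char #5 = EF 8E AC.
Leading byte 0xEF = 11101111 matches 1110xxxx → 3-byte sequence.
Byte 1: 0xEF = 11101111, payload 1111 (4 bits).
Byte 2: 0x8E = 10001110 (10xxxxxx ✓), payload 001110.
Byte 3: 0xAC = 10101100 (10xxxxxx ✓), payload 101100.
Concatenate: 1111001110101100 = 0xF3AC (16 bits → U+F3AC).

U+F3AC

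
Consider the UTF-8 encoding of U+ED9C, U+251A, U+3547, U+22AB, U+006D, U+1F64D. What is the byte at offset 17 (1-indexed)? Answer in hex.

1-indexed offset 17 is 0-indexed offset 16.
U+ED9C → 3-byte form EE B6 9C at offsets 0–2.
U+251A → 3-byte form E2 94 9A at offsets 3–5.
U+3547 → 3-byte form E3 95 87 at offsets 6–8.
U+22AB → 3-byte form E2 8A AB at offsets 9–11.
U+006D → 1-byte form 6D at offsets 12–12.
U+1F64D → 4-byte form F0 9F 99 8D at offsets 13–16.
Offset 16 falls in char 6's range; it's byte 4 of F0 9F 99 8D = 0x8D.

0x8D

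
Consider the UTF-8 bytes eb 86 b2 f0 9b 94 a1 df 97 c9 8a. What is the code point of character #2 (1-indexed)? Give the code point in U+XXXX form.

U+1B521

Offset 0: leading byte 0xEB = 11101011 → 3-byte char #1 = EB 86 B2.
Offset 3: leading byte 0xF0 = 11110000 → 4-byte char #2 = F0 9B 94 A1.
Leading byte 0xF0 = 11110000 matches 11110xxx → 4-byte sequence.
Byte 1: 0xF0 = 11110000, payload 000 (3 bits).
Byte 2: 0x9B = 10011011 (10xxxxxx ✓), payload 011011.
Byte 3: 0x94 = 10010100 (10xxxxxx ✓), payload 010100.
Byte 4: 0xA1 = 10100001 (10xxxxxx ✓), payload 100001.
Concatenate: 000011011010100100001 = 0x1B521 (21 bits → U+1B521).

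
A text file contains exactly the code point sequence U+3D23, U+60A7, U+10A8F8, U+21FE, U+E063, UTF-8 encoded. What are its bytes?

E3 B4 A3 E6 82 A7 F4 8A A3 B8 E2 87 BE EE 81 A3

U+3D23: 3-byte form → E3 B4 A3.
U+60A7: 3-byte form → E6 82 A7.
U+10A8F8: 4-byte form → F4 8A A3 B8.
U+21FE: 3-byte form → E2 87 BE.
U+E063: 3-byte form → EE 81 A3.
Concatenated (16 bytes): E3 B4 A3 E6 82 A7 F4 8A A3 B8 E2 87 BE EE 81 A3.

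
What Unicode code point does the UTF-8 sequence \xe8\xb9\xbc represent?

Leading byte 0xE8 = 11101000 matches 1110xxxx → 3-byte sequence.
Byte 1: 0xE8 = 11101000, payload 1000 (4 bits).
Byte 2: 0xB9 = 10111001 (10xxxxxx ✓), payload 111001.
Byte 3: 0xBC = 10111100 (10xxxxxx ✓), payload 111100.
Concatenate: 1000111001111100 = 0x8E7C (16 bits → U+8E7C).

U+8E7C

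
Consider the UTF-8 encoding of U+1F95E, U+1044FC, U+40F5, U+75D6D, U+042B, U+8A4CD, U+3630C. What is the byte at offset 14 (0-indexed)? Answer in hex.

0xAD

U+1F95E → 4-byte form F0 9F A5 9E at offsets 0–3.
U+1044FC → 4-byte form F4 84 93 BC at offsets 4–7.
U+40F5 → 3-byte form E4 83 B5 at offsets 8–10.
U+75D6D → 4-byte form F1 B5 B5 AD at offsets 11–14.
Offset 14 falls in char 4's range; it's byte 4 of F1 B5 B5 AD = 0xAD.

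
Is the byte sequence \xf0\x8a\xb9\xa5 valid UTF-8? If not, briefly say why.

invalid (overlong encoding)

Leading byte 0xF0 = 11110000 → 4-byte form.
Continuation bytes all match 10xxxxxx. Payload decodes to 0xAE65.
But 0xAE65 < 0x10000, the minimum for a 4-byte sequence — this is an overlong encoding.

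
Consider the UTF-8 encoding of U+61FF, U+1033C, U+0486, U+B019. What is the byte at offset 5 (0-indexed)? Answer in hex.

0x8C

U+61FF → 3-byte form E6 87 BF at offsets 0–2.
U+1033C → 4-byte form F0 90 8C BC at offsets 3–6.
Offset 5 falls in char 2's range; it's byte 3 of F0 90 8C BC = 0x8C.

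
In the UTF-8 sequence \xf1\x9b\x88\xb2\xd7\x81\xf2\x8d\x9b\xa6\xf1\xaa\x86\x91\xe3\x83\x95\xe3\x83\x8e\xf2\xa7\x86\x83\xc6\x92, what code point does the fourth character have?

U+6A191

Offset 0: leading byte 0xF1 = 11110001 → 4-byte char #1 = F1 9B 88 B2.
Offset 4: leading byte 0xD7 = 11010111 → 2-byte char #2 = D7 81.
Offset 6: leading byte 0xF2 = 11110010 → 4-byte char #3 = F2 8D 9B A6.
Offset 10: leading byte 0xF1 = 11110001 → 4-byte char #4 = F1 AA 86 91.
Leading byte 0xF1 = 11110001 matches 11110xxx → 4-byte sequence.
Byte 1: 0xF1 = 11110001, payload 001 (3 bits).
Byte 2: 0xAA = 10101010 (10xxxxxx ✓), payload 101010.
Byte 3: 0x86 = 10000110 (10xxxxxx ✓), payload 000110.
Byte 4: 0x91 = 10010001 (10xxxxxx ✓), payload 010001.
Concatenate: 001101010000110010001 = 0x6A191 (21 bits → U+6A191).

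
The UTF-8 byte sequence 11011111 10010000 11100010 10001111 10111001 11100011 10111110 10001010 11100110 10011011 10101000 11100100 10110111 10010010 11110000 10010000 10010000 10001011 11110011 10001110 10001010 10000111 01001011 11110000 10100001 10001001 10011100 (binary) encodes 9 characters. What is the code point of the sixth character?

U+1040B

Offset 0: leading byte 0xDF = 11011111 → 2-byte char #1 = DF 90.
Offset 2: leading byte 0xE2 = 11100010 → 3-byte char #2 = E2 8F B9.
Offset 5: leading byte 0xE3 = 11100011 → 3-byte char #3 = E3 BE 8A.
Offset 8: leading byte 0xE6 = 11100110 → 3-byte char #4 = E6 9B A8.
Offset 11: leading byte 0xE4 = 11100100 → 3-byte char #5 = E4 B7 92.
Offset 14: leading byte 0xF0 = 11110000 → 4-byte char #6 = F0 90 90 8B.
Leading byte 0xF0 = 11110000 matches 11110xxx → 4-byte sequence.
Byte 1: 0xF0 = 11110000, payload 000 (3 bits).
Byte 2: 0x90 = 10010000 (10xxxxxx ✓), payload 010000.
Byte 3: 0x90 = 10010000 (10xxxxxx ✓), payload 010000.
Byte 4: 0x8B = 10001011 (10xxxxxx ✓), payload 001011.
Concatenate: 000010000010000001011 = 0x1040B (21 bits → U+1040B).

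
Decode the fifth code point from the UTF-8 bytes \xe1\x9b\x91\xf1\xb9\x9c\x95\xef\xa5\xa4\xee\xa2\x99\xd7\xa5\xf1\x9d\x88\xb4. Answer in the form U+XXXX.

Offset 0: leading byte 0xE1 = 11100001 → 3-byte char #1 = E1 9B 91.
Offset 3: leading byte 0xF1 = 11110001 → 4-byte char #2 = F1 B9 9C 95.
Offset 7: leading byte 0xEF = 11101111 → 3-byte char #3 = EF A5 A4.
Offset 10: leading byte 0xEE = 11101110 → 3-byte char #4 = EE A2 99.
Offset 13: leading byte 0xD7 = 11010111 → 2-byte char #5 = D7 A5.
Leading byte 0xD7 = 11010111 matches 110xxxxx → 2-byte sequence.
Byte 1: 0xD7 = 11010111, payload 10111 (5 bits).
Byte 2: 0xA5 = 10100101 (10xxxxxx ✓), payload 100101.
Concatenate: 10111100101 = 0x5E5 (11 bits → U+05E5).

U+05E5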